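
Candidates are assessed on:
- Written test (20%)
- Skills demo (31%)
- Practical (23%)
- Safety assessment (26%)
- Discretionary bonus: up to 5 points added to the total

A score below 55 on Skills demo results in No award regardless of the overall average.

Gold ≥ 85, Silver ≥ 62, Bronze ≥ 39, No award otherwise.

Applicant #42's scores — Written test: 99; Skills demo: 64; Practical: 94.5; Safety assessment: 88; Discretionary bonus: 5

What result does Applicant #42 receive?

Gold

Skills demo score 64 ≥ 55: minimum met.
Weighted total:
  Written test 99 × 0.2 = 19.8
  Skills demo 64 × 0.31 = 19.84
  Practical 94.5 × 0.23 = 21.735
  Safety assessment 88 × 0.26 = 22.88
Sum = 84.255
Discretionary bonus: 84.255 + 5 = 89.255
89.255 ≥ 85 → Gold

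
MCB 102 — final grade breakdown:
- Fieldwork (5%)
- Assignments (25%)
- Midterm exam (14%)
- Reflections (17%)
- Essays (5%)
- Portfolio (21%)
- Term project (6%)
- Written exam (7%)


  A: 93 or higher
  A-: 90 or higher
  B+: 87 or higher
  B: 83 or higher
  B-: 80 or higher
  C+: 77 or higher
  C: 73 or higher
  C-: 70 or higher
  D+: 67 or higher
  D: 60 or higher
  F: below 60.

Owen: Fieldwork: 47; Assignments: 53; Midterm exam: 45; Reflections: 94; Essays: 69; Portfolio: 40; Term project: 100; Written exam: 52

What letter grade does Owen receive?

Weighted total:
  Fieldwork 47 × 0.05 = 2.35
  Assignments 53 × 0.25 = 13.25
  Midterm exam 45 × 0.14 = 6.3
  Reflections 94 × 0.17 = 15.98
  Essays 69 × 0.05 = 3.45
  Portfolio 40 × 0.21 = 8.4
  Term project 100 × 0.06 = 6
  Written exam 52 × 0.07 = 3.64
Sum = 59.37
59.37 < 60 → F

F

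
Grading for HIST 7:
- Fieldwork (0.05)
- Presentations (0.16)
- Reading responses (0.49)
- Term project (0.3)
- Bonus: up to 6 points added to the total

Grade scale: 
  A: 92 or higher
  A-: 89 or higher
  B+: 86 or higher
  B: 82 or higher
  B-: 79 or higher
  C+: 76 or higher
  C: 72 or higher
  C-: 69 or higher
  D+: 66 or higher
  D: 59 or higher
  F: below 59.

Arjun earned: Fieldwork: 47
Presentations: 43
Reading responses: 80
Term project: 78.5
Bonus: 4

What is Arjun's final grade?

Weighted total:
  Fieldwork 47 × 0.05 = 2.35
  Presentations 43 × 0.16 = 6.88
  Reading responses 80 × 0.49 = 39.2
  Term project 78.5 × 0.3 = 23.55
Sum = 71.98
Bonus: 71.98 + 4 = 75.98
75.98 is ≥ 72 and < 76 → C

C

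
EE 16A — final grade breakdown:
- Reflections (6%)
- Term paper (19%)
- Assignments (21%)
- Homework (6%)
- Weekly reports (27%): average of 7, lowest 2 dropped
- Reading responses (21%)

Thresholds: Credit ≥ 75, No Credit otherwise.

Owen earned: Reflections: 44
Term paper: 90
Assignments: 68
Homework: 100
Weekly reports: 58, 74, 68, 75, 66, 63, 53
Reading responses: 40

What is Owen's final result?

No Credit

Weekly reports: drop 53, 58 → average of remaining 5 = 346/5 = 69.2
Weighted total:
  Reflections 44 × 0.06 = 2.64
  Term paper 90 × 0.19 = 17.1
  Assignments 68 × 0.21 = 14.28
  Homework 100 × 0.06 = 6
  Weekly reports 69.2 × 0.27 = 18.684
  Reading responses 40 × 0.21 = 8.4
Sum = 67.104
67.104 < 75 → No Credit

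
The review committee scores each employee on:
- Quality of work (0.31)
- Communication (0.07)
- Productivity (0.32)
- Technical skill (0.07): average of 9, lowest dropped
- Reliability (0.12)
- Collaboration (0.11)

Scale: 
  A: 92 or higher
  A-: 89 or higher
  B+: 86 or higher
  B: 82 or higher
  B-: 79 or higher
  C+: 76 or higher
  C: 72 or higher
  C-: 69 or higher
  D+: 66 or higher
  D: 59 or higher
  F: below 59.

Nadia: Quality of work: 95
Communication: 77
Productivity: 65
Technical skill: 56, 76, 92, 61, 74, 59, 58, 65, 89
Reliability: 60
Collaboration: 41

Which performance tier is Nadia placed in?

Technical skill: drop 56 → average of remaining 8 = 574/8 = 71.75
Weighted total:
  Quality of work 95 × 0.31 = 29.45
  Communication 77 × 0.07 = 5.39
  Productivity 65 × 0.32 = 20.8
  Technical skill 71.75 × 0.07 = 5.0225
  Reliability 60 × 0.12 = 7.2
  Collaboration 41 × 0.11 = 4.51
Sum = 72.3725
72.3725 is ≥ 72 and < 76 → C

C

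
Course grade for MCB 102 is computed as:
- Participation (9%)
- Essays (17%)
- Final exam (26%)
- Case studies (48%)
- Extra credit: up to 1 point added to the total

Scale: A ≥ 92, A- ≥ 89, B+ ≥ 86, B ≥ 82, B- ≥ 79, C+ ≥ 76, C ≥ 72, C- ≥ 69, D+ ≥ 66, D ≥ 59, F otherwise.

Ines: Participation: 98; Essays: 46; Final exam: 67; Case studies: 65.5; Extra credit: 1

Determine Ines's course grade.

Weighted total:
  Participation 98 × 0.09 = 8.82
  Essays 46 × 0.17 = 7.82
  Final exam 67 × 0.26 = 17.42
  Case studies 65.5 × 0.48 = 31.44
Sum = 65.5
Extra credit: 65.5 + 1 = 66.5
66.5 is ≥ 66 and < 69 → D+

D+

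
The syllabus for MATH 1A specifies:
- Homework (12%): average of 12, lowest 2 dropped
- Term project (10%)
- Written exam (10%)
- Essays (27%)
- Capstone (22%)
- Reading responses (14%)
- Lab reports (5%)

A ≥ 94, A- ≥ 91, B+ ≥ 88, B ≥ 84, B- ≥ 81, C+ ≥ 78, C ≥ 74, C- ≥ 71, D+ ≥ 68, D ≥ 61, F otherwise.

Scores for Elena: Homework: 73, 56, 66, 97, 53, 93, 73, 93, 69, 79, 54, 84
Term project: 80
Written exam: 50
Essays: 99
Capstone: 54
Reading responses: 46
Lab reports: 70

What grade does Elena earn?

Homework: drop 53, 54 → average of remaining 10 = 783/10 = 78.3
Weighted total:
  Homework 78.3 × 0.12 = 9.396
  Term project 80 × 0.1 = 8
  Written exam 50 × 0.1 = 5
  Essays 99 × 0.27 = 26.73
  Capstone 54 × 0.22 = 11.88
  Reading responses 46 × 0.14 = 6.44
  Lab reports 70 × 0.05 = 3.5
Sum = 70.946
70.946 is ≥ 68 and < 71 → D+

D+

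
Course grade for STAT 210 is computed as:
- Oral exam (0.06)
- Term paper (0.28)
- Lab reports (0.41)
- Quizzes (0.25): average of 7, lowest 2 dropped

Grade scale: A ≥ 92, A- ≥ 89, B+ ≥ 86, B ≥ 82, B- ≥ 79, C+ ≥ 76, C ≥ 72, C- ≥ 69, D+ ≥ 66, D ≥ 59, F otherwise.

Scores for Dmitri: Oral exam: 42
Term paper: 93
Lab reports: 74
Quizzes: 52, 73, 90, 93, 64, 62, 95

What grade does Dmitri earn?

Quizzes: drop 52, 62 → average of remaining 5 = 415/5 = 83
Weighted total:
  Oral exam 42 × 0.06 = 2.52
  Term paper 93 × 0.28 = 26.04
  Lab reports 74 × 0.41 = 30.34
  Quizzes 83 × 0.25 = 20.75
Sum = 79.65
79.65 is ≥ 79 and < 82 → B-

B-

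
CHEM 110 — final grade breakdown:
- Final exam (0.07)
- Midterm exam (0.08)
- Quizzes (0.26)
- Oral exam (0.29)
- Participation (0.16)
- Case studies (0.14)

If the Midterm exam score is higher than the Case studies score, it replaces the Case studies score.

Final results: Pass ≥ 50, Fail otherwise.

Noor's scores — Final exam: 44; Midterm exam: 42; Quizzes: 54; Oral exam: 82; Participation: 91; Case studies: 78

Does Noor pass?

Midterm exam (42) ≤ Case studies (78), so Case studies stays at 78.
Weighted total:
  Final exam 44 × 0.07 = 3.08
  Midterm exam 42 × 0.08 = 3.36
  Quizzes 54 × 0.26 = 14.04
  Oral exam 82 × 0.29 = 23.78
  Participation 91 × 0.16 = 14.56
  Case studies 78 × 0.14 = 10.92
Sum = 69.74
69.74 ≥ 50 → Pass

Pass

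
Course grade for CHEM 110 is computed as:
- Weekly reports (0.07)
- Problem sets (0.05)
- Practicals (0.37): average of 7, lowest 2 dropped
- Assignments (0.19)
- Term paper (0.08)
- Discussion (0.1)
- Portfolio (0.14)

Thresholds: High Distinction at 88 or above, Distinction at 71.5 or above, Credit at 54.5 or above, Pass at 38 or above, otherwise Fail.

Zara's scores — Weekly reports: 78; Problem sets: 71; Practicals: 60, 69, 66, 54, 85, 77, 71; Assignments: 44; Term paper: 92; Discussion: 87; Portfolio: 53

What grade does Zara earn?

Practicals: drop 54, 60 → average of remaining 5 = 368/5 = 73.6
Weighted total:
  Weekly reports 78 × 0.07 = 5.46
  Problem sets 71 × 0.05 = 3.55
  Practicals 73.6 × 0.37 = 27.232
  Assignments 44 × 0.19 = 8.36
  Term paper 92 × 0.08 = 7.36
  Discussion 87 × 0.1 = 8.7
  Portfolio 53 × 0.14 = 7.42
Sum = 68.082
68.082 is ≥ 54.5 and < 71.5 → Credit

Credit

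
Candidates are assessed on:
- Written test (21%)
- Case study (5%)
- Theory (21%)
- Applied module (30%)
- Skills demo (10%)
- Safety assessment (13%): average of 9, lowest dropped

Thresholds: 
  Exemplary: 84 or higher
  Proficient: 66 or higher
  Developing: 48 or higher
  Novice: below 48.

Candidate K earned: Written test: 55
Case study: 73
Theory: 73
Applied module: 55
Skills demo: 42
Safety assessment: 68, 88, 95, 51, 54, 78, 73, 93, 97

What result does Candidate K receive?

Developing

Safety assessment: drop 51 → average of remaining 8 = 646/8 = 80.75
Weighted total:
  Written test 55 × 0.21 = 11.55
  Case study 73 × 0.05 = 3.65
  Theory 73 × 0.21 = 15.33
  Applied module 55 × 0.3 = 16.5
  Skills demo 42 × 0.1 = 4.2
  Safety assessment 80.75 × 0.13 = 10.4975
Sum = 61.7275
61.7275 is ≥ 48 and < 66 → Developing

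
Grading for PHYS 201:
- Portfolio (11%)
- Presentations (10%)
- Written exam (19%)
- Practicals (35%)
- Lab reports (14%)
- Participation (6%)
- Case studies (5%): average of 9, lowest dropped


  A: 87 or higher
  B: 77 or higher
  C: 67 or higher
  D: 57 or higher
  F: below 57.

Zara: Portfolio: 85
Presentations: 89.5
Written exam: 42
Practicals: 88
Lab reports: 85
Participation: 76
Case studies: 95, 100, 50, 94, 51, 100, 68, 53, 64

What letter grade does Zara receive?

B

Case studies: drop 50 → average of remaining 8 = 625/8 = 78.125
Weighted total:
  Portfolio 85 × 0.11 = 9.35
  Presentations 89.5 × 0.1 = 8.95
  Written exam 42 × 0.19 = 7.98
  Practicals 88 × 0.35 = 30.8
  Lab reports 85 × 0.14 = 11.9
  Participation 76 × 0.06 = 4.56
  Case studies 78.125 × 0.05 = 3.90625
Sum = 77.44625
77.44625 is ≥ 77 and < 87 → B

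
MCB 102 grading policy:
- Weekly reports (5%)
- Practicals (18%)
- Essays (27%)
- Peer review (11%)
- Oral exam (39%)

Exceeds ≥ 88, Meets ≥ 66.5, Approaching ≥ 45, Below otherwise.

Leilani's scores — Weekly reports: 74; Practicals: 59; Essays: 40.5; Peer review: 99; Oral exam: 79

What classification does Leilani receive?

Weighted total:
  Weekly reports 74 × 0.05 = 3.7
  Practicals 59 × 0.18 = 10.62
  Essays 40.5 × 0.27 = 10.935
  Peer review 99 × 0.11 = 10.89
  Oral exam 79 × 0.39 = 30.81
Sum = 66.955
66.955 is ≥ 66.5 and < 88 → Meets

Meets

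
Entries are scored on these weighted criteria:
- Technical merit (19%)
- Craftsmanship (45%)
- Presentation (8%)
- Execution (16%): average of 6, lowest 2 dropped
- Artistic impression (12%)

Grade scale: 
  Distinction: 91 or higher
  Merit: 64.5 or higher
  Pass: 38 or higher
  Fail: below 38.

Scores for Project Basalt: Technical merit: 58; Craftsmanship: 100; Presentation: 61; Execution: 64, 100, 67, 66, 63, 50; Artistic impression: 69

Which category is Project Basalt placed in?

Merit

Execution: drop 50, 63 → average of remaining 4 = 297/4 = 74.25
Weighted total:
  Technical merit 58 × 0.19 = 11.02
  Craftsmanship 100 × 0.45 = 45
  Presentation 61 × 0.08 = 4.88
  Execution 74.25 × 0.16 = 11.88
  Artistic impression 69 × 0.12 = 8.28
Sum = 81.06
81.06 is ≥ 64.5 and < 91 → Merit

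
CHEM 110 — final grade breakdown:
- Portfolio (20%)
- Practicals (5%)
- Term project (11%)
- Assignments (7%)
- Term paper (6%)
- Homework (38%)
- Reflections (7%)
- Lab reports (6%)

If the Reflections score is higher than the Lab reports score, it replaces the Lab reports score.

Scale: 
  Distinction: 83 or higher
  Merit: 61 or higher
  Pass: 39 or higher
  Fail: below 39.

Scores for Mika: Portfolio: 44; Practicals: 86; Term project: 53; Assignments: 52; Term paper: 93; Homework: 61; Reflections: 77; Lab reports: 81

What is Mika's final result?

Merit

Reflections (77) ≤ Lab reports (81), so Lab reports stays at 81.
Weighted total:
  Portfolio 44 × 0.2 = 8.8
  Practicals 86 × 0.05 = 4.3
  Term project 53 × 0.11 = 5.83
  Assignments 52 × 0.07 = 3.64
  Term paper 93 × 0.06 = 5.58
  Homework 61 × 0.38 = 23.18
  Reflections 77 × 0.07 = 5.39
  Lab reports 81 × 0.06 = 4.86
Sum = 61.58
61.58 is ≥ 61 and < 83 → Merit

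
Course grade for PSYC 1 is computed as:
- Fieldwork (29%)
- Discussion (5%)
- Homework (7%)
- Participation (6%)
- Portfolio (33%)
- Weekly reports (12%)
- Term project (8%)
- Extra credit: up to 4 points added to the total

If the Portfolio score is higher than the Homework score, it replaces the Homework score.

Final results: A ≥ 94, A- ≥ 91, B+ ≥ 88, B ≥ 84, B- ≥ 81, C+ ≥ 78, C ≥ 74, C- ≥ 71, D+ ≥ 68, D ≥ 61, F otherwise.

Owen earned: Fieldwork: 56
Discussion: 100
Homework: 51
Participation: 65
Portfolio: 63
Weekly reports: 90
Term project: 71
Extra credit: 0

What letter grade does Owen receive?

D

Portfolio (63) > Homework (51), so Homework counts as 63.
Weighted total:
  Fieldwork 56 × 0.29 = 16.24
  Discussion 100 × 0.05 = 5
  Homework 63 × 0.07 = 4.41
  Participation 65 × 0.06 = 3.9
  Portfolio 63 × 0.33 = 20.79
  Weekly reports 90 × 0.12 = 10.8
  Term project 71 × 0.08 = 5.68
Sum = 66.82
Extra credit: 66.82 + 0 = 66.82
66.82 is ≥ 61 and < 68 → D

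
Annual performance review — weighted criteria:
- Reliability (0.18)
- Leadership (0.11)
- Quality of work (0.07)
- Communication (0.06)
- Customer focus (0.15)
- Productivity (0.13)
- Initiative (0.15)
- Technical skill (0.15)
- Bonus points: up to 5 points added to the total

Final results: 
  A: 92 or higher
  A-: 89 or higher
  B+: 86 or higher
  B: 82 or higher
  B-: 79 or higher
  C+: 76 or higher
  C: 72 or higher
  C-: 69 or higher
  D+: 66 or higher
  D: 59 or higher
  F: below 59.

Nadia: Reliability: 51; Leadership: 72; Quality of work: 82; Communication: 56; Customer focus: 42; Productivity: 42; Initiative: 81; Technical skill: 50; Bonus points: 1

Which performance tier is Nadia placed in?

Weighted total:
  Reliability 51 × 0.18 = 9.18
  Leadership 72 × 0.11 = 7.92
  Quality of work 82 × 0.07 = 5.74
  Communication 56 × 0.06 = 3.36
  Customer focus 42 × 0.15 = 6.3
  Productivity 42 × 0.13 = 5.46
  Initiative 81 × 0.15 = 12.15
  Technical skill 50 × 0.15 = 7.5
Sum = 57.61
Bonus points: 57.61 + 1 = 58.61
58.61 < 59 → F

F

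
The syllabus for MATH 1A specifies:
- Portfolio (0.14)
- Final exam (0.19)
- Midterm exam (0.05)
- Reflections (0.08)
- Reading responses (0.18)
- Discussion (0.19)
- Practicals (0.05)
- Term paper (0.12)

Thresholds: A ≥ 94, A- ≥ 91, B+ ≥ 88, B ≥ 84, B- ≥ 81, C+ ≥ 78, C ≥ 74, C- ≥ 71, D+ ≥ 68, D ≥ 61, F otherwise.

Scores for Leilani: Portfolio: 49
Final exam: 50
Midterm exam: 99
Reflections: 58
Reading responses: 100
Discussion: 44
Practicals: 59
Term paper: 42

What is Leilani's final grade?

F

Weighted total:
  Portfolio 49 × 0.14 = 6.86
  Final exam 50 × 0.19 = 9.5
  Midterm exam 99 × 0.05 = 4.95
  Reflections 58 × 0.08 = 4.64
  Reading responses 100 × 0.18 = 18
  Discussion 44 × 0.19 = 8.36
  Practicals 59 × 0.05 = 2.95
  Term paper 42 × 0.12 = 5.04
Sum = 60.3
60.3 < 61 → F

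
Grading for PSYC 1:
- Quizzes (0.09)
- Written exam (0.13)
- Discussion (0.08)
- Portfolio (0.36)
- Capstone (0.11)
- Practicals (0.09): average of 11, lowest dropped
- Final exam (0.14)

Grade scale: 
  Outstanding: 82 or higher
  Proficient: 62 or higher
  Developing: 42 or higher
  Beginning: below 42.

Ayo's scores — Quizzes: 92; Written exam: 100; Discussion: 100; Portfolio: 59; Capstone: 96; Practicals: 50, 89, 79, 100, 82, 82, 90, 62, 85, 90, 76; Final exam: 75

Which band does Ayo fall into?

Practicals: drop 50 → average of remaining 10 = 835/10 = 83.5
Weighted total:
  Quizzes 92 × 0.09 = 8.28
  Written exam 100 × 0.13 = 13
  Discussion 100 × 0.08 = 8
  Portfolio 59 × 0.36 = 21.24
  Capstone 96 × 0.11 = 10.56
  Practicals 83.5 × 0.09 = 7.515
  Final exam 75 × 0.14 = 10.5
Sum = 79.095
79.095 is ≥ 62 and < 82 → Proficient

Proficient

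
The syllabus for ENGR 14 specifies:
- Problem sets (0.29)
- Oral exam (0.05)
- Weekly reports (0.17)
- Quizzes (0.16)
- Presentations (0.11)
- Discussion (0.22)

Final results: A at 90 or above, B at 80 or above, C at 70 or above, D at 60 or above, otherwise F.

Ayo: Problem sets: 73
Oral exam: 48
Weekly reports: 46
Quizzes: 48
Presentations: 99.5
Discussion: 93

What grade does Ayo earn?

Weighted total:
  Problem sets 73 × 0.29 = 21.17
  Oral exam 48 × 0.05 = 2.4
  Weekly reports 46 × 0.17 = 7.82
  Quizzes 48 × 0.16 = 7.68
  Presentations 99.5 × 0.11 = 10.945
  Discussion 93 × 0.22 = 20.46
Sum = 70.475
70.475 is ≥ 70 and < 80 → C

C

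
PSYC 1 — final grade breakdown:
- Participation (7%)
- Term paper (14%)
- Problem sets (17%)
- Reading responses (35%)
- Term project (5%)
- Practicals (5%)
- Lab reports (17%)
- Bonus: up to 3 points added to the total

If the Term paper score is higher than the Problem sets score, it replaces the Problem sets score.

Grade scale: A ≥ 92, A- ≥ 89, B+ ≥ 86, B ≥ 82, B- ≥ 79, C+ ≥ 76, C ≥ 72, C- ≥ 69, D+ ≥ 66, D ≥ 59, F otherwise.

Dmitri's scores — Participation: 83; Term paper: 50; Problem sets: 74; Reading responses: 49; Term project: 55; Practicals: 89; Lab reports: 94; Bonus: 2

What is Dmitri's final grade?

Term paper (50) ≤ Problem sets (74), so Problem sets stays at 74.
Weighted total:
  Participation 83 × 0.07 = 5.81
  Term paper 50 × 0.14 = 7
  Problem sets 74 × 0.17 = 12.58
  Reading responses 49 × 0.35 = 17.15
  Term project 55 × 0.05 = 2.75
  Practicals 89 × 0.05 = 4.45
  Lab reports 94 × 0.17 = 15.98
Sum = 65.72
Bonus: 65.72 + 2 = 67.72
67.72 is ≥ 66 and < 69 → D+

D+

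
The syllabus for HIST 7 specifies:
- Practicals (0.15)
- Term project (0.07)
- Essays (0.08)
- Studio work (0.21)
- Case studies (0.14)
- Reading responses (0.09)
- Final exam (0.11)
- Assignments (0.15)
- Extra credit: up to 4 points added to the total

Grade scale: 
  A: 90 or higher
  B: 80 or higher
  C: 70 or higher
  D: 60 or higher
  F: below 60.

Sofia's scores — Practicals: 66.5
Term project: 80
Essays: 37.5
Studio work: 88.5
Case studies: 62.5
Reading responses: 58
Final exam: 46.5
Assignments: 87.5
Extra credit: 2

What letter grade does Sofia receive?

Weighted total:
  Practicals 66.5 × 0.15 = 9.975
  Term project 80 × 0.07 = 5.6
  Essays 37.5 × 0.08 = 3
  Studio work 88.5 × 0.21 = 18.585
  Case studies 62.5 × 0.14 = 8.75
  Reading responses 58 × 0.09 = 5.22
  Final exam 46.5 × 0.11 = 5.115
  Assignments 87.5 × 0.15 = 13.125
Sum = 69.37
Extra credit: 69.37 + 2 = 71.37
71.37 is ≥ 70 and < 80 → C

C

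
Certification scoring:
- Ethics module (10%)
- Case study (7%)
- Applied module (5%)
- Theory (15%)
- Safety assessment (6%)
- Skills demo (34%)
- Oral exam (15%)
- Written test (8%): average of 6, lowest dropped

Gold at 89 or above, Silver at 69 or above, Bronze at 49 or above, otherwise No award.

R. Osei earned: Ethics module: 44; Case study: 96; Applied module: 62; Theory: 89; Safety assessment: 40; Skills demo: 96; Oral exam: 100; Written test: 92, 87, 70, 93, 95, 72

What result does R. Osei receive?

Silver

Written test: drop 70 → average of remaining 5 = 439/5 = 87.8
Weighted total:
  Ethics module 44 × 0.1 = 4.4
  Case study 96 × 0.07 = 6.72
  Applied module 62 × 0.05 = 3.1
  Theory 89 × 0.15 = 13.35
  Safety assessment 40 × 0.06 = 2.4
  Skills demo 96 × 0.34 = 32.64
  Oral exam 100 × 0.15 = 15
  Written test 87.8 × 0.08 = 7.024
Sum = 84.634
84.634 is ≥ 69 and < 89 → Silver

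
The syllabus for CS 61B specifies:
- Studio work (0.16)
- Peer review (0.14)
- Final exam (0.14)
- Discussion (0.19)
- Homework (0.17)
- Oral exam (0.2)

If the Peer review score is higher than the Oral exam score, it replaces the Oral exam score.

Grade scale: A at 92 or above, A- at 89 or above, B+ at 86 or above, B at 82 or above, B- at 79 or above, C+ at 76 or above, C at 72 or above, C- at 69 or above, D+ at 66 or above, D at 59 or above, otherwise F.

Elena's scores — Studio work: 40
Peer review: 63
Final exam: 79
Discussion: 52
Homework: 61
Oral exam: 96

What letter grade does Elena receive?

Peer review (63) ≤ Oral exam (96), so Oral exam stays at 96.
Weighted total:
  Studio work 40 × 0.16 = 6.4
  Peer review 63 × 0.14 = 8.82
  Final exam 79 × 0.14 = 11.06
  Discussion 52 × 0.19 = 9.88
  Homework 61 × 0.17 = 10.37
  Oral exam 96 × 0.2 = 19.2
Sum = 65.73
65.73 is ≥ 59 and < 66 → D

D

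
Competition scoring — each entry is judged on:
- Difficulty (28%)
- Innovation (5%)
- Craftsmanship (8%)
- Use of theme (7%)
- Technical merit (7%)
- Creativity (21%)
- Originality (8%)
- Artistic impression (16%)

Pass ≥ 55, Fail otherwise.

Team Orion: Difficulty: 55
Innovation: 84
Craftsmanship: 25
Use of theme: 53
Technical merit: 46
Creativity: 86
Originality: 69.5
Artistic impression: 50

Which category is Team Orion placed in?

Pass

Weighted total:
  Difficulty 55 × 0.28 = 15.4
  Innovation 84 × 0.05 = 4.2
  Craftsmanship 25 × 0.08 = 2
  Use of theme 53 × 0.07 = 3.71
  Technical merit 46 × 0.07 = 3.22
  Creativity 86 × 0.21 = 18.06
  Originality 69.5 × 0.08 = 5.56
  Artistic impression 50 × 0.16 = 8
Sum = 60.15
60.15 ≥ 55 → Pass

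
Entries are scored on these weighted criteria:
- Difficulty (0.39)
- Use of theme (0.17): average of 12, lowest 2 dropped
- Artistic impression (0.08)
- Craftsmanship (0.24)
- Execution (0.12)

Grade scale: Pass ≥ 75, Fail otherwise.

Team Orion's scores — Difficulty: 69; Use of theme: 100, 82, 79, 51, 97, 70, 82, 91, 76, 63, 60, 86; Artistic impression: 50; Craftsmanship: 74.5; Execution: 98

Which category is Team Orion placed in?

Fail

Use of theme: drop 51, 60 → average of remaining 10 = 826/10 = 82.6
Weighted total:
  Difficulty 69 × 0.39 = 26.91
  Use of theme 82.6 × 0.17 = 14.042
  Artistic impression 50 × 0.08 = 4
  Craftsmanship 74.5 × 0.24 = 17.88
  Execution 98 × 0.12 = 11.76
Sum = 74.592
74.592 < 75 → Fail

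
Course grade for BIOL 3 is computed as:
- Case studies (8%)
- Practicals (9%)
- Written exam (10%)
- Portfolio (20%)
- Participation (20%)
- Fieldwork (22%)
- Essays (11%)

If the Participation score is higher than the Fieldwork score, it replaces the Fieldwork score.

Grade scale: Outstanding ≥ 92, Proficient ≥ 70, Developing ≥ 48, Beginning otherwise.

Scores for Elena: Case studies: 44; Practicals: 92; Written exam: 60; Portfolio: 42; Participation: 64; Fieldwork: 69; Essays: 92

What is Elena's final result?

Developing

Participation (64) ≤ Fieldwork (69), so Fieldwork stays at 69.
Weighted total:
  Case studies 44 × 0.08 = 3.52
  Practicals 92 × 0.09 = 8.28
  Written exam 60 × 0.1 = 6
  Portfolio 42 × 0.2 = 8.4
  Participation 64 × 0.2 = 12.8
  Fieldwork 69 × 0.22 = 15.18
  Essays 92 × 0.11 = 10.12
Sum = 64.3
64.3 is ≥ 48 and < 70 → Developing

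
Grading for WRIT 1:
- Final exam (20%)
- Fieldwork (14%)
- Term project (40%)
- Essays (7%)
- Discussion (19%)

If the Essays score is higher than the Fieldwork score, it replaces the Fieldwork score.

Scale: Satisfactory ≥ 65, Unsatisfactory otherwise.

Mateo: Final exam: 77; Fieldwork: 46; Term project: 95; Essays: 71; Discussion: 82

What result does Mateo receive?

Essays (71) > Fieldwork (46), so Fieldwork counts as 71.
Weighted total:
  Final exam 77 × 0.2 = 15.4
  Fieldwork 71 × 0.14 = 9.94
  Term project 95 × 0.4 = 38
  Essays 71 × 0.07 = 4.97
  Discussion 82 × 0.19 = 15.58
Sum = 83.89
83.89 ≥ 65 → Satisfactory

Satisfactory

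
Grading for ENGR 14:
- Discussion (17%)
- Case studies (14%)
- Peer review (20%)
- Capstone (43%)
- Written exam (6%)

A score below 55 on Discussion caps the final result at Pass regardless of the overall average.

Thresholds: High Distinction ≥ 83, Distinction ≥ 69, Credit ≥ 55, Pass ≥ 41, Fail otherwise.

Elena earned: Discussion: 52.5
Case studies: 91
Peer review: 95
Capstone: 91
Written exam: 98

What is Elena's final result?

Discussion score 52.5 < 55: minimum not met.
Weighted total:
  Discussion 52.5 × 0.17 = 8.925
  Case studies 91 × 0.14 = 12.74
  Peer review 95 × 0.2 = 19
  Capstone 91 × 0.43 = 39.13
  Written exam 98 × 0.06 = 5.88
Sum = 85.675
85.675 would be High Distinction; cap at Pass applies → Pass.

Pass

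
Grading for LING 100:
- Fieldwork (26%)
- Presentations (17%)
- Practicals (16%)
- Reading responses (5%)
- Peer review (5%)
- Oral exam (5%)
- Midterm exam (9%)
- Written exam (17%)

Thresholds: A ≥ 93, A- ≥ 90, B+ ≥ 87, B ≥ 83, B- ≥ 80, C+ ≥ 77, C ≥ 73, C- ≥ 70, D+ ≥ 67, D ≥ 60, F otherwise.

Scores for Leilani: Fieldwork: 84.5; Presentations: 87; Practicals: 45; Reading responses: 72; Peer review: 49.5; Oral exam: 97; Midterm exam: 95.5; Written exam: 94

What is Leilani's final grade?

C+

Weighted total:
  Fieldwork 84.5 × 0.26 = 21.97
  Presentations 87 × 0.17 = 14.79
  Practicals 45 × 0.16 = 7.2
  Reading responses 72 × 0.05 = 3.6
  Peer review 49.5 × 0.05 = 2.475
  Oral exam 97 × 0.05 = 4.85
  Midterm exam 95.5 × 0.09 = 8.595
  Written exam 94 × 0.17 = 15.98
Sum = 79.46
79.46 is ≥ 77 and < 80 → C+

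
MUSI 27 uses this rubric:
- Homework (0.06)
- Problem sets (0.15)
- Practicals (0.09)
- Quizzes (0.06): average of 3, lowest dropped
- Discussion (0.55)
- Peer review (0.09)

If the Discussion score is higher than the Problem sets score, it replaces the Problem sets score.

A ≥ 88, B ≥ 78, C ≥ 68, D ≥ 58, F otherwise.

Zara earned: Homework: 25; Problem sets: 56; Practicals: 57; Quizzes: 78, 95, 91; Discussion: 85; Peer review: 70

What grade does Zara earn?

B

Quizzes: drop 78 → average of remaining 2 = 186/2 = 93
Discussion (85) > Problem sets (56), so Problem sets counts as 85.
Weighted total:
  Homework 25 × 0.06 = 1.5
  Problem sets 85 × 0.15 = 12.75
  Practicals 57 × 0.09 = 5.13
  Quizzes 93 × 0.06 = 5.58
  Discussion 85 × 0.55 = 46.75
  Peer review 70 × 0.09 = 6.3
Sum = 78.01
78.01 is ≥ 78 and < 88 → B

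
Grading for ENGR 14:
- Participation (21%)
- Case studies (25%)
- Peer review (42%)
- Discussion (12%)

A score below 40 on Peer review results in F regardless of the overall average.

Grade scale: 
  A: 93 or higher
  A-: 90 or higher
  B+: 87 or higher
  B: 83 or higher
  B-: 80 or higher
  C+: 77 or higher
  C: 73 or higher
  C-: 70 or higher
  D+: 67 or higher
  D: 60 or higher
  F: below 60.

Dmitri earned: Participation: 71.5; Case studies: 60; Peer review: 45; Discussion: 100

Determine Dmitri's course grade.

D

Peer review score 45 ≥ 40: minimum met.
Weighted total:
  Participation 71.5 × 0.21 = 15.015
  Case studies 60 × 0.25 = 15
  Peer review 45 × 0.42 = 18.9
  Discussion 100 × 0.12 = 12
Sum = 60.915
60.915 is ≥ 60 and < 67 → D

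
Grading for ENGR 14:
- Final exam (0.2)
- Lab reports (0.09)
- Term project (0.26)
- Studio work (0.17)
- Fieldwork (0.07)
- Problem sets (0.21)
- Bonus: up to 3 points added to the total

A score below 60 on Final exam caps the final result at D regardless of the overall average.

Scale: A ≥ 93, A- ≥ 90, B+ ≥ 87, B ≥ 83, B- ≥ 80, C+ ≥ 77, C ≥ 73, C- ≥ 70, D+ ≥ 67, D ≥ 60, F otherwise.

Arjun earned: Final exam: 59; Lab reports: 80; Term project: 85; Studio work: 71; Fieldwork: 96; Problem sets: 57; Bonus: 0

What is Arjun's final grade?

D

Final exam score 59 < 60: minimum not met.
Weighted total:
  Final exam 59 × 0.2 = 11.8
  Lab reports 80 × 0.09 = 7.2
  Term project 85 × 0.26 = 22.1
  Studio work 71 × 0.17 = 12.07
  Fieldwork 96 × 0.07 = 6.72
  Problem sets 57 × 0.21 = 11.97
Sum = 71.86
Bonus: 71.86 + 0 = 71.86
71.86 would be C-; cap at D applies → D.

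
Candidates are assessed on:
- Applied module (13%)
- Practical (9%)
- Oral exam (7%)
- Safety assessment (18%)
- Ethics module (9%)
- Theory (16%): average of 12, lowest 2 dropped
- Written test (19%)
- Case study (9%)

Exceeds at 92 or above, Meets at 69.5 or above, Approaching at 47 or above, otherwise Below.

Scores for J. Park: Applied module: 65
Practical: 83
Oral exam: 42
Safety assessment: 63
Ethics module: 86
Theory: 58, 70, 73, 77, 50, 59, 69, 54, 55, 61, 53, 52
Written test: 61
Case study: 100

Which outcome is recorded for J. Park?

Approaching

Theory: drop 50, 52 → average of remaining 10 = 629/10 = 62.9
Weighted total:
  Applied module 65 × 0.13 = 8.45
  Practical 83 × 0.09 = 7.47
  Oral exam 42 × 0.07 = 2.94
  Safety assessment 63 × 0.18 = 11.34
  Ethics module 86 × 0.09 = 7.74
  Theory 62.9 × 0.16 = 10.064
  Written test 61 × 0.19 = 11.59
  Case study 100 × 0.09 = 9
Sum = 68.594
68.594 is ≥ 47 and < 69.5 → Approaching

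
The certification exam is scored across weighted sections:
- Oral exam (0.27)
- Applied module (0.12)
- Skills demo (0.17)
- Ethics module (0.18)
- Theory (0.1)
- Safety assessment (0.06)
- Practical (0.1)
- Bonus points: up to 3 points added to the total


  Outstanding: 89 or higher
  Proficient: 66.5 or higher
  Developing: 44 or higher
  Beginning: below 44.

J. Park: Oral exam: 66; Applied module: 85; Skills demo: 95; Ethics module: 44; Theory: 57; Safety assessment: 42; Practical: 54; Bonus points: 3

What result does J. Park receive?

Proficient

Weighted total:
  Oral exam 66 × 0.27 = 17.82
  Applied module 85 × 0.12 = 10.2
  Skills demo 95 × 0.17 = 16.15
  Ethics module 44 × 0.18 = 7.92
  Theory 57 × 0.1 = 5.7
  Safety assessment 42 × 0.06 = 2.52
  Practical 54 × 0.1 = 5.4
Sum = 65.71
Bonus points: 65.71 + 3 = 68.71
68.71 is ≥ 66.5 and < 89 → Proficient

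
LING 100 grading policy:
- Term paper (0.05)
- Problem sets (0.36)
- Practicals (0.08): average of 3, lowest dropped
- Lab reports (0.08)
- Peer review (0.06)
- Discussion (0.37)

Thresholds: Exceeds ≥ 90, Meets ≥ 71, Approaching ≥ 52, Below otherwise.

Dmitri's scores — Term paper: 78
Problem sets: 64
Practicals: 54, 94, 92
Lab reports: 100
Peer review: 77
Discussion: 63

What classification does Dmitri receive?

Approaching

Practicals: drop 54 → average of remaining 2 = 186/2 = 93
Weighted total:
  Term paper 78 × 0.05 = 3.9
  Problem sets 64 × 0.36 = 23.04
  Practicals 93 × 0.08 = 7.44
  Lab reports 100 × 0.08 = 8
  Peer review 77 × 0.06 = 4.62
  Discussion 63 × 0.37 = 23.31
Sum = 70.31
70.31 is ≥ 52 and < 71 → Approaching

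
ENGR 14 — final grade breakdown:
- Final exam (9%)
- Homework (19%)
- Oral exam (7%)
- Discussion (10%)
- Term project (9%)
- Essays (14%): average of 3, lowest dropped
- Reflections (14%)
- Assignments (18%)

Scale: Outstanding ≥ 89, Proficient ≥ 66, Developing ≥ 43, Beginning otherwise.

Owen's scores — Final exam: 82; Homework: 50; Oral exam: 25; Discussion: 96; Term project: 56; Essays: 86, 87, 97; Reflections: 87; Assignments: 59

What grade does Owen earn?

Proficient

Essays: drop 86 → average of remaining 2 = 184/2 = 92
Weighted total:
  Final exam 82 × 0.09 = 7.38
  Homework 50 × 0.19 = 9.5
  Oral exam 25 × 0.07 = 1.75
  Discussion 96 × 0.1 = 9.6
  Term project 56 × 0.09 = 5.04
  Essays 92 × 0.14 = 12.88
  Reflections 87 × 0.14 = 12.18
  Assignments 59 × 0.18 = 10.62
Sum = 68.95
68.95 is ≥ 66 and < 89 → Proficient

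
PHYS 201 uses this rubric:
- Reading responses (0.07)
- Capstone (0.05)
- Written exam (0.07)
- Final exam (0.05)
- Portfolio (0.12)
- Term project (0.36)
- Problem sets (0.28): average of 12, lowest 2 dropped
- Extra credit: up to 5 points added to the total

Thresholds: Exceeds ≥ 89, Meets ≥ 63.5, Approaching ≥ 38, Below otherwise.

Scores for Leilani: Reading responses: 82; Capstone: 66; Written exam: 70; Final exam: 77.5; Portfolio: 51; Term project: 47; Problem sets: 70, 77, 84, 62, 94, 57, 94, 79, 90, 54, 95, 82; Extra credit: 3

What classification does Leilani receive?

Meets

Problem sets: drop 54, 57 → average of remaining 10 = 827/10 = 82.7
Weighted total:
  Reading responses 82 × 0.07 = 5.74
  Capstone 66 × 0.05 = 3.3
  Written exam 70 × 0.07 = 4.9
  Final exam 77.5 × 0.05 = 3.875
  Portfolio 51 × 0.12 = 6.12
  Term project 47 × 0.36 = 16.92
  Problem sets 82.7 × 0.28 = 23.156
Sum = 64.011
Extra credit: 64.011 + 3 = 67.011
67.011 is ≥ 63.5 and < 89 → Meets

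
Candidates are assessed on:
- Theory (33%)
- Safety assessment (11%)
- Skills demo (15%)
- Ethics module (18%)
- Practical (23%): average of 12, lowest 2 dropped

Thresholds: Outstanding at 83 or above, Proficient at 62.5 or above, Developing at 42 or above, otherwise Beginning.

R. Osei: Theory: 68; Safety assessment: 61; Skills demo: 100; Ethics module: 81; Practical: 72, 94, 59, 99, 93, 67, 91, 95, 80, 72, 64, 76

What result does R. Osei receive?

Proficient

Practical: drop 59, 64 → average of remaining 10 = 839/10 = 83.9
Weighted total:
  Theory 68 × 0.33 = 22.44
  Safety assessment 61 × 0.11 = 6.71
  Skills demo 100 × 0.15 = 15
  Ethics module 81 × 0.18 = 14.58
  Practical 83.9 × 0.23 = 19.297
Sum = 78.027
78.027 is ≥ 62.5 and < 83 → Proficient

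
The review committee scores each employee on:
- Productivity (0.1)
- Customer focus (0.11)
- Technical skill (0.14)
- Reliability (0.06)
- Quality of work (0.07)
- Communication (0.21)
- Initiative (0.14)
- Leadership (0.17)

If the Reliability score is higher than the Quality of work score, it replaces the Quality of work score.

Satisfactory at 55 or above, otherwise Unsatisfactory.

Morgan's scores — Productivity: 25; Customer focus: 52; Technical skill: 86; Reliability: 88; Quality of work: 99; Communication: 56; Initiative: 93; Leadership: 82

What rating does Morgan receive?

Reliability (88) ≤ Quality of work (99), so Quality of work stays at 99.
Weighted total:
  Productivity 25 × 0.1 = 2.5
  Customer focus 52 × 0.11 = 5.72
  Technical skill 86 × 0.14 = 12.04
  Reliability 88 × 0.06 = 5.28
  Quality of work 99 × 0.07 = 6.93
  Communication 56 × 0.21 = 11.76
  Initiative 93 × 0.14 = 13.02
  Leadership 82 × 0.17 = 13.94
Sum = 71.19
71.19 ≥ 55 → Satisfactory

Satisfactory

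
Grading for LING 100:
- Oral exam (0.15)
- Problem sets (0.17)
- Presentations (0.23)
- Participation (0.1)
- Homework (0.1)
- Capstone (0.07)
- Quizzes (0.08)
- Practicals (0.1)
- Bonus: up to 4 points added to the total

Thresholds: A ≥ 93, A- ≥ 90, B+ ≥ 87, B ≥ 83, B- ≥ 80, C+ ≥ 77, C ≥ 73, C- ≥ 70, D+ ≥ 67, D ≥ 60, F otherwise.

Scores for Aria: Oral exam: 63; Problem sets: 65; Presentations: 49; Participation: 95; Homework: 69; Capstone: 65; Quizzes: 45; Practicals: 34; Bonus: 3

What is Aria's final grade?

D

Weighted total:
  Oral exam 63 × 0.15 = 9.45
  Problem sets 65 × 0.17 = 11.05
  Presentations 49 × 0.23 = 11.27
  Participation 95 × 0.1 = 9.5
  Homework 69 × 0.1 = 6.9
  Capstone 65 × 0.07 = 4.55
  Quizzes 45 × 0.08 = 3.6
  Practicals 34 × 0.1 = 3.4
Sum = 59.72
Bonus: 59.72 + 3 = 62.72
62.72 is ≥ 60 and < 67 → D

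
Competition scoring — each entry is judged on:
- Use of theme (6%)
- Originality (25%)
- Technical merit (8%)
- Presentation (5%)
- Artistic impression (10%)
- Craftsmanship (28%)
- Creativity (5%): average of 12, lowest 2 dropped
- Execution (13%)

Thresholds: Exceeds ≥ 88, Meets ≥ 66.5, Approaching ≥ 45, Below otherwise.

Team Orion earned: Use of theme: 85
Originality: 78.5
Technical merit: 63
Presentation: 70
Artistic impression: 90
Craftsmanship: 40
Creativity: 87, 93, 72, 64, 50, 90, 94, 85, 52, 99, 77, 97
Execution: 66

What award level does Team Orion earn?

Creativity: drop 50, 52 → average of remaining 10 = 858/10 = 85.8
Weighted total:
  Use of theme 85 × 0.06 = 5.1
  Originality 78.5 × 0.25 = 19.625
  Technical merit 63 × 0.08 = 5.04
  Presentation 70 × 0.05 = 3.5
  Artistic impression 90 × 0.1 = 9
  Craftsmanship 40 × 0.28 = 11.2
  Creativity 85.8 × 0.05 = 4.29
  Execution 66 × 0.13 = 8.58
Sum = 66.335
66.335 is ≥ 45 and < 66.5 → Approaching

Approaching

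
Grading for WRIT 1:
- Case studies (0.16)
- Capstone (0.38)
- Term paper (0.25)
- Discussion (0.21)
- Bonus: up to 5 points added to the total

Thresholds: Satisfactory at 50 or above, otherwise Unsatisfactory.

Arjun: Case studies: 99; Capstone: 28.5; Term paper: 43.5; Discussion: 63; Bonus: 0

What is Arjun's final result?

Satisfactory

Weighted total:
  Case studies 99 × 0.16 = 15.84
  Capstone 28.5 × 0.38 = 10.83
  Term paper 43.5 × 0.25 = 10.875
  Discussion 63 × 0.21 = 13.23
Sum = 50.775
Bonus: 50.775 + 0 = 50.775
50.775 ≥ 50 → Satisfactory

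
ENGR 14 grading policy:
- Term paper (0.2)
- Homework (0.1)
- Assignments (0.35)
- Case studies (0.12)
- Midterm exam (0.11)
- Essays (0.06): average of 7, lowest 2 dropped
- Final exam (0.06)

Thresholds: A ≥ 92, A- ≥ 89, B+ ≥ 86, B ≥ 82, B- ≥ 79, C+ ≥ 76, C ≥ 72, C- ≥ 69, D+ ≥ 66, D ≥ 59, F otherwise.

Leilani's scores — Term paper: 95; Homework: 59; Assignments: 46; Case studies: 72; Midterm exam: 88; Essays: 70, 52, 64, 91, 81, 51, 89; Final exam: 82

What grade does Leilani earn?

D+

Essays: drop 51, 52 → average of remaining 5 = 395/5 = 79
Weighted total:
  Term paper 95 × 0.2 = 19
  Homework 59 × 0.1 = 5.9
  Assignments 46 × 0.35 = 16.1
  Case studies 72 × 0.12 = 8.64
  Midterm exam 88 × 0.11 = 9.68
  Essays 79 × 0.06 = 4.74
  Final exam 82 × 0.06 = 4.92
Sum = 68.98
68.98 is ≥ 66 and < 69 → D+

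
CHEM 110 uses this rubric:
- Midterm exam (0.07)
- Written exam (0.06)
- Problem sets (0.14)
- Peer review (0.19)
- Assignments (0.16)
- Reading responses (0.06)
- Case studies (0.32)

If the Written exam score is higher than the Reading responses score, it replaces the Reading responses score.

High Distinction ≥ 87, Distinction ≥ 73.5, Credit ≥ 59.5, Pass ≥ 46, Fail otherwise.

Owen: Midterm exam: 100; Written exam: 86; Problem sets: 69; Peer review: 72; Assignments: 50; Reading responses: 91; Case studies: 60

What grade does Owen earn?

Written exam (86) ≤ Reading responses (91), so Reading responses stays at 91.
Weighted total:
  Midterm exam 100 × 0.07 = 7
  Written exam 86 × 0.06 = 5.16
  Problem sets 69 × 0.14 = 9.66
  Peer review 72 × 0.19 = 13.68
  Assignments 50 × 0.16 = 8
  Reading responses 91 × 0.06 = 5.46
  Case studies 60 × 0.32 = 19.2
Sum = 68.16
68.16 is ≥ 59.5 and < 73.5 → Credit

Credit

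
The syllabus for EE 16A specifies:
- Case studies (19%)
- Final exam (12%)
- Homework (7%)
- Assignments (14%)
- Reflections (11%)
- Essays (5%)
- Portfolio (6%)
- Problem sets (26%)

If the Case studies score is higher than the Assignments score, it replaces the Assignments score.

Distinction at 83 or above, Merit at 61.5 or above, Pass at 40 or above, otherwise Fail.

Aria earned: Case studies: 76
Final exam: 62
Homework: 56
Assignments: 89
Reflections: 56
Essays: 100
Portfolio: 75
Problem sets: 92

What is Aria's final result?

Case studies (76) ≤ Assignments (89), so Assignments stays at 89.
Weighted total:
  Case studies 76 × 0.19 = 14.44
  Final exam 62 × 0.12 = 7.44
  Homework 56 × 0.07 = 3.92
  Assignments 89 × 0.14 = 12.46
  Reflections 56 × 0.11 = 6.16
  Essays 100 × 0.05 = 5
  Portfolio 75 × 0.06 = 4.5
  Problem sets 92 × 0.26 = 23.92
Sum = 77.84
77.84 is ≥ 61.5 and < 83 → Merit

Merit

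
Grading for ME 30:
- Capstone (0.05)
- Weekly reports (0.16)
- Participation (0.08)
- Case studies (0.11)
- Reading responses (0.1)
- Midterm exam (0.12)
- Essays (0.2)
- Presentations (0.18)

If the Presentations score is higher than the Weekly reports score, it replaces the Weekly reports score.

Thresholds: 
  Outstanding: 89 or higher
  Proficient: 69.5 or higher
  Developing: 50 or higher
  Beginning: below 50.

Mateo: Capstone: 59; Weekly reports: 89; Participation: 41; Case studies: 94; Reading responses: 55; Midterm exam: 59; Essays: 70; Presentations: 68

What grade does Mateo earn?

Presentations (68) ≤ Weekly reports (89), so Weekly reports stays at 89.
Weighted total:
  Capstone 59 × 0.05 = 2.95
  Weekly reports 89 × 0.16 = 14.24
  Participation 41 × 0.08 = 3.28
  Case studies 94 × 0.11 = 10.34
  Reading responses 55 × 0.1 = 5.5
  Midterm exam 59 × 0.12 = 7.08
  Essays 70 × 0.2 = 14
  Presentations 68 × 0.18 = 12.24
Sum = 69.63
69.63 is ≥ 69.5 and < 89 → Proficient

Proficient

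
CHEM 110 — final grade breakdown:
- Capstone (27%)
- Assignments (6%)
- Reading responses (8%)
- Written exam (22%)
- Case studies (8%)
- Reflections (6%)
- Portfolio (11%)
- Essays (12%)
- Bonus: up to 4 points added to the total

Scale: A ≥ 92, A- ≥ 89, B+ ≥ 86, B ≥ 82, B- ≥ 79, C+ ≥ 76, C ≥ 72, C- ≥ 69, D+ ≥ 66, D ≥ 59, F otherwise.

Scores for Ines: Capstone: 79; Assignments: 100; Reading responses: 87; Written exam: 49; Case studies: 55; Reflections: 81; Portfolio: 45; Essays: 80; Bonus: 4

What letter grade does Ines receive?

Weighted total:
  Capstone 79 × 0.27 = 21.33
  Assignments 100 × 0.06 = 6
  Reading responses 87 × 0.08 = 6.96
  Written exam 49 × 0.22 = 10.78
  Case studies 55 × 0.08 = 4.4
  Reflections 81 × 0.06 = 4.86
  Portfolio 45 × 0.11 = 4.95
  Essays 80 × 0.12 = 9.6
Sum = 68.88
Bonus: 68.88 + 4 = 72.88
72.88 is ≥ 72 and < 76 → C

C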